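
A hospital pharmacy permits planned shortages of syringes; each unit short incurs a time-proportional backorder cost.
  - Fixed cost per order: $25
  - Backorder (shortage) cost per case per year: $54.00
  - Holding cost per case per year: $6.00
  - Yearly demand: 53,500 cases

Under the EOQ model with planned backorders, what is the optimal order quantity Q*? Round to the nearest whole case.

Basic EOQ = √(2·53,500·25/6) = 667.708
Backorder adjustment √((H+b)/b) = √((6+54)/54) = 1.0541
Q* = 667.708 × 1.0541 ≈ 703.83

704 cases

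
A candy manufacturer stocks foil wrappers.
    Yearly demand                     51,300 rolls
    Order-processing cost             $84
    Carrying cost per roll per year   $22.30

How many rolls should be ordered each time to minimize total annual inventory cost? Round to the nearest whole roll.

622 rolls

Optimal lot size Q* = (2 × 51,300 × $84 / $22.3)^½ ≈ 621.67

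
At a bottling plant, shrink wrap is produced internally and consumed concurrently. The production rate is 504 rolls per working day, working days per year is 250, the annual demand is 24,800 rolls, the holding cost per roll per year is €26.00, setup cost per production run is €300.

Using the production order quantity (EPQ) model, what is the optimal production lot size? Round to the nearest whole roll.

844 rolls

d = 24,800/250 = 99.2000 rolls/day;  effective holding cost H(1 − d/p) = 26·(1 − 99.2000/504) = 20.88254
Q* = √(2DS / H_eff) = √(2·24,800·300 / 20.88254) ≈ 844.13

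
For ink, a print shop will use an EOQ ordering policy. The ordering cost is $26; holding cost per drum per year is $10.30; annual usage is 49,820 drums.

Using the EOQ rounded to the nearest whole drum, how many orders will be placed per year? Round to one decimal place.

99.2 orders per year

EOQ = √(2DS/H) = √(2 × 49,820 × 26 / 10.3)
    = √(251,518.45) ≈ 501.52 → Q = 502
Orders per year = D/Q = 49,820 / 502 = 99.243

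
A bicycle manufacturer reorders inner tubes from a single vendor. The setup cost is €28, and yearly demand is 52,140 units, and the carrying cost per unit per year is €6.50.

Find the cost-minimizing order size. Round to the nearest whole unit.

Q* = √(2·D·S / H) = √(2·52,140·28 / 6.5) = √449,206.2 ≈ 670.23

670 units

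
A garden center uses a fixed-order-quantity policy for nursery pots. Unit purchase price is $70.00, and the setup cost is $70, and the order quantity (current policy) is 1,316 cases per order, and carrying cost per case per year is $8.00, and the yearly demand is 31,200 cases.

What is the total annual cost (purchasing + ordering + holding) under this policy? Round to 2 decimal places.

$2,190,923.57

Ordering: D/Q × S = 31,200/1,316 × $70 = $1,659.57
Holding:  Q/2 × H = 1,316/2 × $8 = $5,264.00
Purchase cost = D·C = 31,200 × 70 = $2,184,000.00
Total = $1,659.57 + $5,264.00 + $2,184,000.00 = $2,190,923.57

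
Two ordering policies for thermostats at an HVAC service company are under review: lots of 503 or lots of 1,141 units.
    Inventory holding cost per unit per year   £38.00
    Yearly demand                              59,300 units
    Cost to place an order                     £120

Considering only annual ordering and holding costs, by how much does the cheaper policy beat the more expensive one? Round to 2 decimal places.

For each Q, cost = (D/Q)·S + (Q/2)·H.
TC(503) = (59,300/503)×120 + (503/2)×38 = £23,704.12
TC(1,141) = (59,300/1,141)×120 + (1,141/2)×38 = £27,915.63
Lots of 503 are cheaper by £4,211.52.

£4,211.52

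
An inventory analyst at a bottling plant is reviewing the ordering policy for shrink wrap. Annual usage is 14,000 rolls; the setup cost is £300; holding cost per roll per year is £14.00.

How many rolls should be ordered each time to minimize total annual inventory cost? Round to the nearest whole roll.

2DS/H = 2·14,000·300/14 = 600,000.00
EOQ = √600,000.00 ≈ 774.60

775 rolls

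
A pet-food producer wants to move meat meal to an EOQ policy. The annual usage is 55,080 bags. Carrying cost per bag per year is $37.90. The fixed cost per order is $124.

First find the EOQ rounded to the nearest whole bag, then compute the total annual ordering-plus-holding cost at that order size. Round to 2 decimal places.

Q* = √(2·D·S / H) = √(2·55,080·124 / 37.9) = √360,417.9 ≈ 600.35 → Q = 600 bags
Annual ordering cost = (D/Q)·S = (55,080/600) × 124 = $11,383.20
Annual holding cost  = (Q/2)·H = (600/2) × 37.9 = $11,370.00
Total = $11,383.20 + $11,370.00 = $22,753.20

$22,753.20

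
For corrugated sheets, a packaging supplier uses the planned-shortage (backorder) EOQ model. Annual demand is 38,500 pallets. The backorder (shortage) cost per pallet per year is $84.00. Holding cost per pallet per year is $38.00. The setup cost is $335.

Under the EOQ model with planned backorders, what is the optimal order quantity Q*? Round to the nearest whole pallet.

Q* = √(2DS/H) · √((H + b)/b)
   = √(2 × 38,500 × 335 / 38) · √((38 + 84) / 84)
   = 823.903 × 1.2051 ≈ 992.92

993 pallets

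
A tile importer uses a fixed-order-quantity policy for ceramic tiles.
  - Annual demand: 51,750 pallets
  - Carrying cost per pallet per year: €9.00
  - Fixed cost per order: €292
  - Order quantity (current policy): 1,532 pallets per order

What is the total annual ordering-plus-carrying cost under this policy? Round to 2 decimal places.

Annual ordering cost = (D/Q)·S = (51,750/1,532) × 292 = €9,863.58
Annual holding cost  = (Q/2)·H = (1,532/2) × 9 = €6,894.00
Total = €9,863.58 + €6,894.00 = €16,757.58

€16,757.58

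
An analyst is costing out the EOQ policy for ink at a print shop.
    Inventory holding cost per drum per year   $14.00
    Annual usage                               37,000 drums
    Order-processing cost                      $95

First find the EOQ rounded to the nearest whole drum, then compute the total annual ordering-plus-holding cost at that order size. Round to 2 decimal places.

Optimal lot size Q* = (2 × 37,000 × $95 / $14)^½ ≈ 708.62 → Q = 709 drums
Ordering: D/Q × S = 37,000/709 × $95 = $4,957.69
Holding:  Q/2 × H = 709/2 × $14 = $4,963.00
Total = $4,957.69 + $4,963.00 = $9,920.69

$9,920.69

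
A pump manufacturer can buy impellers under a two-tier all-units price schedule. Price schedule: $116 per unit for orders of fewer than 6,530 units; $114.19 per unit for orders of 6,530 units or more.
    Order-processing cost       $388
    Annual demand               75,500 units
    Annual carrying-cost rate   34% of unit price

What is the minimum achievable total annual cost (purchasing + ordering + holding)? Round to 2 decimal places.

H₁ = 34%×$116 = $39.4400;  H₂ = 34%×$114.19 = $38.8246
EOQ₁ = √(2×75,500×388/39.4400) = 1,218.81  (< 6,530, feasible at tier 1)
EOQ₂ = √(2×75,500×388/38.8246) = 1,228.43  (< 6,530 → use Q = 6,530 at tier-2 price)
TC(tier 1 (EOQ₁), Q≈1,218.8) = $8,806,069.85
TC(tier 2, Q≈6,530.0) = $8,752,593.38
Minimum at tier 2: $8,752,593.38

$8,752,593.38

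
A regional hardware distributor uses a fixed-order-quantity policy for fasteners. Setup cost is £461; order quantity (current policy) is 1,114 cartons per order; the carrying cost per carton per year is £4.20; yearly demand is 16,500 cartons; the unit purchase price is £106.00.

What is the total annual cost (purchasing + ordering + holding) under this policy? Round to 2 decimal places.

Ordering: D/Q × S = 16,500/1,114 × £461 = £6,828.10
Holding:  Q/2 × H = 1,114/2 × £4.2 = £2,339.40
Purchase cost = D·C = 16,500 × 106 = £1,749,000.00
Total = £6,828.10 + £2,339.40 + £1,749,000.00 = £1,758,167.50

£1,758,167.50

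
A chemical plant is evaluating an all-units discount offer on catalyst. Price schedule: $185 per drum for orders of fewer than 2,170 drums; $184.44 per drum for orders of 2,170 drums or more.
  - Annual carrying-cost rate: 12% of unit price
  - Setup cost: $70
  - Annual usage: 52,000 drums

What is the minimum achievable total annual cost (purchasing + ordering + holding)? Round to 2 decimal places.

$9,616,571.51

H₁ = 12%×$185 = $22.2000;  H₂ = 12%×$184.44 = $22.1328
EOQ₁ = √(2×52,000×70/22.2000) = 572.65  (< 2,170, feasible at tier 1)
EOQ₂ = √(2×52,000×70/22.1328) = 573.52  (< 2,170 → use Q = 2,170 at tier-2 price)
TC(tier 1 (EOQ₁), Q≈572.6) = $9,632,712.83
TC(tier 2, Q≈2,170.0) = $9,616,571.51
Minimum at tier 2: $9,616,571.51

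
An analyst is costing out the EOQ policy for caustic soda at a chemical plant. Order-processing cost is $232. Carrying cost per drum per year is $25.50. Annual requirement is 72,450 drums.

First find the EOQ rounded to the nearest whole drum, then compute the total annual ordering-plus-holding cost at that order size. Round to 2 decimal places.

$29,278.46

EOQ = √(2DS/H) = √(2 × 72,450 × 232 / 25.5)
    = √(1,318,305.88) ≈ 1,148.18 → Q = 1,148 drums
Orders/yr = 72,450/1,148 = 63.110; ordering cost = 63.110 × $232 = $14,641.46
Average inventory = 1,148/2 = 574; holding cost = 574 × $25.5 = $14,637.00
Total = $14,641.46 + $14,637.00 = $29,278.46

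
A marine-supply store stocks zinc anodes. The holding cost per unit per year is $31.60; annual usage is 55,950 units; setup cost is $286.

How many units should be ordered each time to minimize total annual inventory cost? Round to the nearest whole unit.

EOQ = √(2DS/H) = √(2 × 55,950 × 286 / 31.6)
    = √(1,012,765.82) ≈ 1,006.36

1,006 units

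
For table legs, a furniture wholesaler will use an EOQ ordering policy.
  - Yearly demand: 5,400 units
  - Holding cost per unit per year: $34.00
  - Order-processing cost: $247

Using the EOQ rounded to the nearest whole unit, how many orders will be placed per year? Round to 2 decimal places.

Optimal lot size Q* = (2 × 5,400 × $247 / $34)^½ ≈ 280.11 → Q = 280
N = D/Q = 5,400/280 ≈ 19.286 orders/yr

19.29 orders per year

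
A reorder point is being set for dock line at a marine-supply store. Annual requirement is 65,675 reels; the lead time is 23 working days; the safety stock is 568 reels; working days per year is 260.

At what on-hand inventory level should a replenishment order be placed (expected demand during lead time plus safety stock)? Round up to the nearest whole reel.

Daily demand d = 65,675 / 260 = 252.596 reels/day
Demand during lead time = 252.596 × 23 = 5,809.71
Reorder point = 5,809.71 + 568 = 6,377.71 → round up

6,378 reels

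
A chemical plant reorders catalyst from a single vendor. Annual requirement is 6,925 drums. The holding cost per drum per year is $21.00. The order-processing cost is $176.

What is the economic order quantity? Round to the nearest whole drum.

341 drums

Q* = √(2·D·S / H) = √(2·6,925·176 / 21) = √116,076.2 ≈ 340.70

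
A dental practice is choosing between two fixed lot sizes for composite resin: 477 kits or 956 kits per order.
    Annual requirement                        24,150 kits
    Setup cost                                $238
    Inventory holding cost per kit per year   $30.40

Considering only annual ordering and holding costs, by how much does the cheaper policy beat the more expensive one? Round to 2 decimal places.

Annual cost at Q: ordering D·S/Q plus holding Q·H/2.
TC(477) = (24,150/477)×238 + (477/2)×30.4 = $19,300.09
TC(956) = (24,150/956)×238 + (956/2)×30.4 = $20,543.44
Cheaper: Q = 477.  Difference = $1,243.35

$1,243.35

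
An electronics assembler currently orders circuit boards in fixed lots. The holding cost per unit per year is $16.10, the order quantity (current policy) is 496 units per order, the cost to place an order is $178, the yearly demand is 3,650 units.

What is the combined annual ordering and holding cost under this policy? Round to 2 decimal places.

$5,302.68

Annual ordering cost = (D/Q)·S = (3,650/496) × 178 = $1,309.88
Annual holding cost  = (Q/2)·H = (496/2) × 16.1 = $3,992.80
Total = $1,309.88 + $3,992.80 = $5,302.68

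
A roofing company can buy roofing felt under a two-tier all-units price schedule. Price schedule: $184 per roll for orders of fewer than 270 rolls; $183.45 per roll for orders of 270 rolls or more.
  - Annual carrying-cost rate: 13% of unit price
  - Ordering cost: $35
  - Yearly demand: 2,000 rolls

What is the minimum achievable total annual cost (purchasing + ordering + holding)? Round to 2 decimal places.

$369,829.97

H₁ = 13%×$184 = $23.9200;  H₂ = 13%×$183.45 = $23.8485
EOQ₁ = √(2×2,000×35/23.9200) = 76.50  (< 270, feasible at tier 1)
EOQ₂ = √(2×2,000×35/23.8485) = 76.62  (< 270 → use Q = 270 at tier-2 price)
TC(tier 1 (EOQ₁), Q≈76.5) = $369,829.97
TC(tier 2, Q≈270.0) = $370,378.81
Minimum at tier 1 (EOQ₁): $369,829.97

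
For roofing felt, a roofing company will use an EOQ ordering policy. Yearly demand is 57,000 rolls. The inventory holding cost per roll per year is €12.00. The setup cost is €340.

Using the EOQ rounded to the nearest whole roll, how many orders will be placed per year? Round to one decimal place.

31.7 orders per year

EOQ = √(2DS/H) = √(2 × 57,000 × 340 / 12)
    = √(3,230,000.00) ≈ 1,797.22 → Q = 1,797
N = D/Q = 57,000/1,797 ≈ 31.720 orders/yr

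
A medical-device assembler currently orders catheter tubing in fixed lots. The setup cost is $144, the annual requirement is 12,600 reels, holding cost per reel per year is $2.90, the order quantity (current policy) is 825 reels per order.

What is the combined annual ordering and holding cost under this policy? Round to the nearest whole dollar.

$3,396

Annual ordering cost = (D/Q)·S = (12,600/825) × 144 = $2,199.27
Annual holding cost  = (Q/2)·H = (825/2) × 2.9 = $1,196.25
Total = $2,199.27 + $1,196.25 = $3,395.52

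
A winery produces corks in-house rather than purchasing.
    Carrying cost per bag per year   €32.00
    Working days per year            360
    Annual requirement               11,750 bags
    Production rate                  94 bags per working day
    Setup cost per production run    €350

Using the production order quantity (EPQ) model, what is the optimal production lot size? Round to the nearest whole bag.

Daily demand d = 11,750/360 = 32.639; p = 94; 1 − d/p = 0.65278
EPQ = √(2DS / (H(1 − d/p)))
    = √(2 × 11,750 × 350 / (32 × 0.65278)) ≈ 627.50

627 bags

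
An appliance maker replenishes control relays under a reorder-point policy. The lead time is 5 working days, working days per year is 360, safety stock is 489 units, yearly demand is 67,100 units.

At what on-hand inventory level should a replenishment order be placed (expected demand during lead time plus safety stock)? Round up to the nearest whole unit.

Daily demand d = 67,100 / 360 = 186.389 units/day
Demand during lead time = 186.389 × 5 = 931.94
Reorder point = 931.94 + 489 = 1,420.94 → round up

1,421 units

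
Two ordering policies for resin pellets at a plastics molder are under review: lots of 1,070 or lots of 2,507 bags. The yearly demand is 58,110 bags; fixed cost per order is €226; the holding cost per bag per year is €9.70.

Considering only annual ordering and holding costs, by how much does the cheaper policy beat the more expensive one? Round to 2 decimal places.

For each Q, cost = (D/Q)·S + (Q/2)·H.
TC(1,070) = (58,110/1,070)×226 + (1,070/2)×9.7 = €17,463.20
TC(2,507) = (58,110/2,507)×226 + (2,507/2)×9.7 = €17,397.43
Cheaper: Q = 2,507.  Difference = €65.77

€65.77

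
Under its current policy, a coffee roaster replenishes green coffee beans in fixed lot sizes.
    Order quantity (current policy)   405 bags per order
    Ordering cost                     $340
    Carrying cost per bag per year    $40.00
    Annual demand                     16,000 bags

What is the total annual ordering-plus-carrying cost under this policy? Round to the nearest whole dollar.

$21,532

Annual ordering cost = (D/Q)·S = (16,000/405) × 340 = $13,432.10
Annual holding cost  = (Q/2)·H = (405/2) × 40 = $8,100.00
Total = $13,432.10 + $8,100.00 = $21,532.10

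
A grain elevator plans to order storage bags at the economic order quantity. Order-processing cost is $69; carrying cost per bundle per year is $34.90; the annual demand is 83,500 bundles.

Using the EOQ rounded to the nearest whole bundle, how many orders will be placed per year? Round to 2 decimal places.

145.22 orders per year

EOQ = √(2DS/H) = √(2 × 83,500 × 69 / 34.9)
    = √(330,171.92) ≈ 574.61 → Q = 575
Orders per year = D/Q = 83,500 / 575 = 145.217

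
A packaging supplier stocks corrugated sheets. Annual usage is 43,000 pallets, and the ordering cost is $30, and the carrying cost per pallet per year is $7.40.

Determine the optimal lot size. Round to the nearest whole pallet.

590 pallets

Optimal lot size Q* = (2 × 43,000 × $30 / $7.4)^½ ≈ 590.46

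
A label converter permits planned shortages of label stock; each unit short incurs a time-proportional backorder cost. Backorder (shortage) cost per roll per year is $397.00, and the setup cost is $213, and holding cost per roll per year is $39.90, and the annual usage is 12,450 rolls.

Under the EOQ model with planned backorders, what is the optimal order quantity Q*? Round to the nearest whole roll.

Basic EOQ = √(2·12,450·213/39.9) = 364.589
Backorder adjustment √((H+b)/b) = √((39.9+397)/397) = 1.0490
Q* = 364.589 × 1.0490 ≈ 382.47

382 rolls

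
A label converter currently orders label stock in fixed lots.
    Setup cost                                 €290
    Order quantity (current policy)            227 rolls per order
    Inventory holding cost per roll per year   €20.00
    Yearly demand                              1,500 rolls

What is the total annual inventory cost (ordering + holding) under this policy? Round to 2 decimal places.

Orders/yr = 1,500/227 = 6.608; ordering cost = 6.608 × €290 = €1,916.30
Average inventory = 227/2 = 113.5; holding cost = 113.5 × €20 = €2,270.00
Total = €1,916.30 + €2,270.00 = €4,186.30

€4,186.30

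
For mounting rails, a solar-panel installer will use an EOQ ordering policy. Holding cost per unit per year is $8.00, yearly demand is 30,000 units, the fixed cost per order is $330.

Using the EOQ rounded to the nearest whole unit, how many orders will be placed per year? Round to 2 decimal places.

19.07 orders per year

Optimal lot size Q* = (2 × 30,000 × $330 / $8)^½ ≈ 1,573.21 → Q = 1,573
Orders per year = D/Q = 30,000 / 1,573 = 19.072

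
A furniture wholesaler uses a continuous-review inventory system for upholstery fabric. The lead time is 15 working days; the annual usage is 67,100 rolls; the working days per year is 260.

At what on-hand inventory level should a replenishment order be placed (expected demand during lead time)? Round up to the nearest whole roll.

3,872 rolls

Daily demand d = 67,100 / 260 = 258.077 rolls/day
Demand during lead time = 258.077 × 15 = 3,871.15
Reorder point = 3,871.15 → round up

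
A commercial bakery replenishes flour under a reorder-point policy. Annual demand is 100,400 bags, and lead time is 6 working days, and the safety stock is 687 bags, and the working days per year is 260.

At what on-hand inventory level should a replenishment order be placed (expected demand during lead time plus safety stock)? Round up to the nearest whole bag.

3,004 bags

Daily demand d = 100,400 / 260 = 386.154 bags/day
Demand during lead time = 386.154 × 6 = 2,316.92
Reorder point = 2,316.92 + 687 = 3,003.92 → round up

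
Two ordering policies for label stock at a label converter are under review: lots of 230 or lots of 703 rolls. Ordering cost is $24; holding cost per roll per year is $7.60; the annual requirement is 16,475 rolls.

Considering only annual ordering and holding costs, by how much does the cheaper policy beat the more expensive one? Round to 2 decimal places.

$640.72

For each Q, cost = (D/Q)·S + (Q/2)·H.
TC(230) = (16,475/230)×24 + (230/2)×7.6 = $2,593.13
TC(703) = (16,475/703)×24 + (703/2)×7.6 = $3,233.85
Cheaper: Q = 230.  Difference = $640.72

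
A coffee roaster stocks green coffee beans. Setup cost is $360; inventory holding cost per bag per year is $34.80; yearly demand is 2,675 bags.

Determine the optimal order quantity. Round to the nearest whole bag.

Optimal lot size Q* = (2 × 2,675 × $360 / $34.8)^½ ≈ 235.25

235 bags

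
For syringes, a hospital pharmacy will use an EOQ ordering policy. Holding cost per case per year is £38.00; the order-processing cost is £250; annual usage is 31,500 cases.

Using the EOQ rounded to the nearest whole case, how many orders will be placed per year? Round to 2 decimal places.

48.91 orders per year

Q* = √(2·D·S / H) = √(2·31,500·250 / 38) = √414,473.7 ≈ 643.80 → Q = 644
Orders per year = D/Q = 31,500 / 644 = 48.913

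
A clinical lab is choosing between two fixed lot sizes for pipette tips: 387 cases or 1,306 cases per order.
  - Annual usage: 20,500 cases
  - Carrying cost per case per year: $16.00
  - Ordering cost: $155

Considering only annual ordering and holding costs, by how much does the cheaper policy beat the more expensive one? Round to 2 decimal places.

$1,574.41

Annual cost at Q: ordering D·S/Q plus holding Q·H/2.
TC(387) = (20,500/387)×155 + (387/2)×16 = $11,306.59
TC(1,306) = (20,500/1,306)×155 + (1,306/2)×16 = $12,881.00
|ΔTC| = |$11,306.59 − $12,881.00| = $1,574.41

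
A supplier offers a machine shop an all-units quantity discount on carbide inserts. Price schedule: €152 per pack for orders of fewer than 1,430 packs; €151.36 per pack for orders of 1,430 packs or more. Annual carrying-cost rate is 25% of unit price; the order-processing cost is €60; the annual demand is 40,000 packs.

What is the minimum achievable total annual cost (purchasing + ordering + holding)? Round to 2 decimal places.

H₁ = 25%×€152 = €38.0000;  H₂ = 25%×€151.36 = €37.8400
EOQ₁ = √(2×40,000×60/38.0000) = 355.41  (< 1,430, feasible at tier 1)
EOQ₂ = √(2×40,000×60/37.8400) = 356.16  (< 1,430 → use Q = 1,430 at tier-2 price)
TC(tier 1 (EOQ₁), Q≈355.4) = €6,093,505.55
TC(tier 2, Q≈1,430.0) = €6,083,133.92
Minimum at tier 2: €6,083,133.92

€6,083,133.92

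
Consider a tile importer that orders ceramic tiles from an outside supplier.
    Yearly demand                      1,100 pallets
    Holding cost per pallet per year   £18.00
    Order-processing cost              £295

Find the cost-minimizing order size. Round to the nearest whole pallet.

190 pallets

2DS/H = 2·1,100·295/18 = 36,055.56
EOQ = √36,055.56 ≈ 189.88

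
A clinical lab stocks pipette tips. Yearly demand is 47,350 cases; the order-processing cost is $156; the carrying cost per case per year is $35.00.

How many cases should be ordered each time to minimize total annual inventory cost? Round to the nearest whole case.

Optimal lot size Q* = (2 × 47,350 × $156 / $35)^½ ≈ 649.69

650 cases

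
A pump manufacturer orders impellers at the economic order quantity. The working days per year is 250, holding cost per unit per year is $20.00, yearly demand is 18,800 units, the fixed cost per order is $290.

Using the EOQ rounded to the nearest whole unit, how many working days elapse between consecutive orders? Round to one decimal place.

EOQ = √(2DS/H) = √(2 × 18,800 × 290 / 20)
    = √(545,200.00) ≈ 738.38 → Q = 738 units
Cycle time = (working days × Q)/D = (250 × 738) / 18,800 = 9.814 days

9.8 days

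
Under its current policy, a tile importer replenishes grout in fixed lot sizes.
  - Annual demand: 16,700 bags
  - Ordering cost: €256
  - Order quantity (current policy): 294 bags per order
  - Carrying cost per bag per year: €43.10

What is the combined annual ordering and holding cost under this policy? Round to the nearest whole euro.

€20,877

Annual ordering cost = (D/Q)·S = (16,700/294) × 256 = €14,541.50
Annual holding cost  = (Q/2)·H = (294/2) × 43.1 = €6,335.70
Total = €14,541.50 + €6,335.70 = €20,877.20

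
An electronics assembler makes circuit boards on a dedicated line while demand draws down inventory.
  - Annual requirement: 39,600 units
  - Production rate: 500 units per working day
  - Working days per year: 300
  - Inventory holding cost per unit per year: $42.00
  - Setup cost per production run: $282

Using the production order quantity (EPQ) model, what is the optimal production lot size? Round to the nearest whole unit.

850 units

Daily demand d = 39,600/300 = 132.000; p = 500; 1 − d/p = 0.73600
EPQ = √(2DS / (H(1 − d/p)))
    = √(2 × 39,600 × 282 / (42 × 0.73600)) ≈ 850.01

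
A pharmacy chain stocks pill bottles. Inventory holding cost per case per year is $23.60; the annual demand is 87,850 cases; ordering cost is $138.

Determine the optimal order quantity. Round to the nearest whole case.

1,014 cases

2DS/H = 2·87,850·138/23.6 = 1,027,398.31
EOQ = √1,027,398.31 ≈ 1,013.61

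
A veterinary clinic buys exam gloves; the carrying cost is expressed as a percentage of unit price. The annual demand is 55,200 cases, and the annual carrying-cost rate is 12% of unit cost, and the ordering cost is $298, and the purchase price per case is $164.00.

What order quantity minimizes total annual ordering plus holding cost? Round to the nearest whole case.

Carrying cost H = $164 × 12% = $19.6800/case/yr
Optimal lot size Q* = (2 × 55,200 × $298 / $19.68)^½ ≈ 1,292.95

1,293 cases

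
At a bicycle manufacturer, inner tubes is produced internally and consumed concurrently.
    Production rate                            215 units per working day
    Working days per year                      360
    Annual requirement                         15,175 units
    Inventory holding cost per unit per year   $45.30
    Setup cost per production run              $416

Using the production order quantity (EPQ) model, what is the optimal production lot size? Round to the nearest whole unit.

589 units

d = 15,175/360 = 42.1528 units/day;  effective holding cost H(1 − d/p) = 45.3·(1 − 42.1528/215) = 36.41851
Q* = √(2DS / H_eff) = √(2·15,175·416 / 36.41851) ≈ 588.80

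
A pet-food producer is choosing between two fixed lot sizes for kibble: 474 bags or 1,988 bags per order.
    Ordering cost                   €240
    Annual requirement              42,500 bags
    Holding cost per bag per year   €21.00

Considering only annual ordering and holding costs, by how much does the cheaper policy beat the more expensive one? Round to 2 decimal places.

Annual cost at Q: ordering D·S/Q plus holding Q·H/2.
TC(474) = (42,500/474)×240 + (474/2)×21 = €26,495.99
TC(1,988) = (42,500/1,988)×240 + (1,988/2)×21 = €26,004.78
|ΔTC| = |€26,495.99 − €26,004.78| = €491.20

€491.20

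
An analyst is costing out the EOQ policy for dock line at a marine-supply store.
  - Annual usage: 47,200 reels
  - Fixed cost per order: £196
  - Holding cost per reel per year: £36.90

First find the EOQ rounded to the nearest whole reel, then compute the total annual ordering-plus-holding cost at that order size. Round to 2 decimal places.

EOQ = √(2DS/H) = √(2 × 47,200 × 196 / 36.9)
    = √(501,420.05) ≈ 708.11 → Q = 708 reels
Annual ordering cost = (D/Q)·S = (47,200/708) × 196 = £13,066.67
Annual holding cost  = (Q/2)·H = (708/2) × 36.9 = £13,062.60
Total = £13,066.67 + £13,062.60 = £26,129.27

£26,129.27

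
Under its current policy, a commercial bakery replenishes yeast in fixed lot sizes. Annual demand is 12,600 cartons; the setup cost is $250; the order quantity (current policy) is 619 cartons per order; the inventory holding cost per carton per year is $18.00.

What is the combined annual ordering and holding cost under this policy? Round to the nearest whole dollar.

$10,660

Orders/yr = 12,600/619 = 20.355; ordering cost = 20.355 × $250 = $5,088.85
Average inventory = 619/2 = 309.5; holding cost = 309.5 × $18 = $5,571.00
Total = $5,088.85 + $5,571.00 = $10,659.85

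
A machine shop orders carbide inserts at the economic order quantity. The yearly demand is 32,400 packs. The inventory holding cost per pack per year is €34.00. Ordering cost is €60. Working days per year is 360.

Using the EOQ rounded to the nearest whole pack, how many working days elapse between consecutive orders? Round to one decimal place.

3.8 days

Optimal lot size Q* = (2 × 32,400 × €60 / €34)^½ ≈ 338.16 → Q = 338 packs
Cycle time = (working days × Q)/D = (360 × 338) / 32,400 = 3.756 days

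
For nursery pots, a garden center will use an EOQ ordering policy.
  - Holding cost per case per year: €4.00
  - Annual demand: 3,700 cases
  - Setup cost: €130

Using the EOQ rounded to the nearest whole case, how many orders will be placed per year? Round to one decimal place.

Q* = √(2·D·S / H) = √(2·3,700·130 / 4) = √240,500.0 ≈ 490.41 → Q = 490
Orders per year = D/Q = 3,700 / 490 = 7.551

7.6 orders per year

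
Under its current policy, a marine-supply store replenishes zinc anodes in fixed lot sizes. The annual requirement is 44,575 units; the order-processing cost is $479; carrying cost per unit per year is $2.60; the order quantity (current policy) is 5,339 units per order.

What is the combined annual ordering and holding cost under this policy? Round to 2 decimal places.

Ordering: D/Q × S = 44,575/5,339 × $479 = $3,999.14
Holding:  Q/2 × H = 5,339/2 × $2.6 = $6,940.70
Total = $3,999.14 + $6,940.70 = $10,939.84

$10,939.84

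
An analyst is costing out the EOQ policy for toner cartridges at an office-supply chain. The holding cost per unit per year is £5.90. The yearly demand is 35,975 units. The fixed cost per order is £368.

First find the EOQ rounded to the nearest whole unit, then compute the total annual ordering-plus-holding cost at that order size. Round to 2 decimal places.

2DS/H = 2·35,975·368/5.9 = 4,487,728.81
EOQ = √4,487,728.81 ≈ 2,118.43 → Q = 2,118 units
Annual ordering cost = (D/Q)·S = (35,975/2,118) × 368 = £6,250.61
Annual holding cost  = (Q/2)·H = (2,118/2) × 5.9 = £6,248.10
Total = £6,250.61 + £6,248.10 = £12,498.71

£12,498.71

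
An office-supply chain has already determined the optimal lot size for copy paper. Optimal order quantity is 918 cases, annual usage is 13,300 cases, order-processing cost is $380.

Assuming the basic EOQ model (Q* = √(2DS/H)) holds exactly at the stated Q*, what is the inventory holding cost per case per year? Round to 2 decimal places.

$11.99

EOQ relation: Q² = 2DS/H, so rearrange for the unknown.
H = 2DS / Q² = 2 × 13,300 × 380 / 918² = 11.9944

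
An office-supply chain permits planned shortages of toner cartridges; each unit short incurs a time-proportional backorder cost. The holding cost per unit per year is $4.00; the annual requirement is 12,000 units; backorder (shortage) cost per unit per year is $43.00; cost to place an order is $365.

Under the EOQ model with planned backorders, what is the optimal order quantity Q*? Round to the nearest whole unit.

Basic EOQ = √(2·12,000·365/4) = 1,479.865
Backorder adjustment √((H+b)/b) = √((4+43)/43) = 1.0455
Q* = 1,479.865 × 1.0455 ≈ 1,547.17

1,547 units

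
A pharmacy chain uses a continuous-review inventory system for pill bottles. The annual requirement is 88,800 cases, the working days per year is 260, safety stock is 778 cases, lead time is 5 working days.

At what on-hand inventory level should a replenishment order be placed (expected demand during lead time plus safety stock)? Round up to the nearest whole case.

2,486 cases

Daily demand d = 88,800 / 260 = 341.538 cases/day
Demand during lead time = 341.538 × 5 = 1,707.69
Reorder point = 1,707.69 + 778 = 2,485.69 → round up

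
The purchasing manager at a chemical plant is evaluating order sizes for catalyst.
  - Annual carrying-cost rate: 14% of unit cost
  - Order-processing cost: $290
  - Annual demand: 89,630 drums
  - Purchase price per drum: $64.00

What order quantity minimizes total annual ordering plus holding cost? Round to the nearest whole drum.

Holding cost per drum per year: H = 14% × $64 = $8.9600
Optimal lot size Q* = (2 × 89,630 × $290 / $8.96)^½ ≈ 2,408.72

2,409 drums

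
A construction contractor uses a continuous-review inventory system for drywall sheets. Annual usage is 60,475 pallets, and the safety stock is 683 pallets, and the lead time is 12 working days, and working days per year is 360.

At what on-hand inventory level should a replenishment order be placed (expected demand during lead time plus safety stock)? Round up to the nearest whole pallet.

2,699 pallets

Daily demand d = 60,475 / 360 = 167.986 pallets/day
Demand during lead time = 167.986 × 12 = 2,015.83
Reorder point = 2,015.83 + 683 = 2,698.83 → round up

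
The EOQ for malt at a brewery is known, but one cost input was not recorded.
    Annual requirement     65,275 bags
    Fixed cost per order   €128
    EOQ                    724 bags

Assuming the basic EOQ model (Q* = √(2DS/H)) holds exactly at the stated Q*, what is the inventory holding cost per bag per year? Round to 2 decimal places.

Since Q* = (2DS/H)^½, squaring gives Q*²·H = 2DS.
H = 2DS / Q² = 2 × 65,275 × 128 / 724² = 31.8794

€31.88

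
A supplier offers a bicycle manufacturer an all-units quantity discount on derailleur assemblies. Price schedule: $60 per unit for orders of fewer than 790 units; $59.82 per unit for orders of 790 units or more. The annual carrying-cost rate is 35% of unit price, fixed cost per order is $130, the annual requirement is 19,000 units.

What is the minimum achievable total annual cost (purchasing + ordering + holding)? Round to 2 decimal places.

H₁ = 35%×$60 = $21.0000;  H₂ = 35%×$59.82 = $20.9370
EOQ₁ = √(2×19,000×130/21.0000) = 485.01  (< 790, feasible at tier 1)
EOQ₂ = √(2×19,000×130/20.9370) = 485.74  (< 790 → use Q = 790 at tier-2 price)
TC(tier 1 (EOQ₁), Q≈485.0) = $1,150,185.28
TC(tier 2, Q≈790.0) = $1,147,976.70
Minimum at tier 2: $1,147,976.70

$1,147,976.70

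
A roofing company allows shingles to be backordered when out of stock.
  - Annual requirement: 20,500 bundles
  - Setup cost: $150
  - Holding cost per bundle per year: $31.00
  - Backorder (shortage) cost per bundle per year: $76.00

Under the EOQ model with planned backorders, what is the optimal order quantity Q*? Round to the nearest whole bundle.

Q* = √(2DS/H) · √((H + b)/b)
   = √(2 × 20,500 × 150 / 31) · √((31 + 76) / 76)
   = 445.407 × 1.1865 ≈ 528.50

528 bundles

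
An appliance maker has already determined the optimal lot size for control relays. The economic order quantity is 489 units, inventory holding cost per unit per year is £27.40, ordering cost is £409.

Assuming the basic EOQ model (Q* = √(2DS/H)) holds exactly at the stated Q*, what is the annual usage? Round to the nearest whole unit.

From Q* = √(2DS/H) ⇒ Q*² = 2DS/H.
D = Q²H / (2S) = 489² × 27.4 / (2 × 409) = 8,009.68

8,010 units per year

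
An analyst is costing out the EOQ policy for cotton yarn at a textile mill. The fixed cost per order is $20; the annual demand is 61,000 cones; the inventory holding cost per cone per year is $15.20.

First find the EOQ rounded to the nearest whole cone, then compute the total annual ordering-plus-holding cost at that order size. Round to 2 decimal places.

$6,089.99

EOQ = √(2DS/H) = √(2 × 61,000 × 20 / 15.2)
    = √(160,526.32) ≈ 400.66 → Q = 401 cones
Orders/yr = 61,000/401 = 152.120; ordering cost = 152.120 × $20 = $3,042.39
Average inventory = 401/2 = 200.5; holding cost = 200.5 × $15.2 = $3,047.60
Total = $3,042.39 + $3,047.60 = $6,089.99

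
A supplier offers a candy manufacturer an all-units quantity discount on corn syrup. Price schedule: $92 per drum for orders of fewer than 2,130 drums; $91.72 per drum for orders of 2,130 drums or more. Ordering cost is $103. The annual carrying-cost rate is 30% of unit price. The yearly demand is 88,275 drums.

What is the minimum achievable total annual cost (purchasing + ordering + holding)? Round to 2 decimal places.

$8,130,156.24

H₁ = 30%×$92 = $27.6000;  H₂ = 30%×$91.72 = $27.5160
EOQ₁ = √(2×88,275×103/27.6000) = 811.70  (< 2,130, feasible at tier 1)
EOQ₂ = √(2×88,275×103/27.5160) = 812.94  (< 2,130 → use Q = 2,130 at tier-2 price)
TC(tier 1 (EOQ₁), Q≈811.7) = $8,143,703.04
TC(tier 2, Q≈2,130.0) = $8,130,156.24
Minimum at tier 2: $8,130,156.24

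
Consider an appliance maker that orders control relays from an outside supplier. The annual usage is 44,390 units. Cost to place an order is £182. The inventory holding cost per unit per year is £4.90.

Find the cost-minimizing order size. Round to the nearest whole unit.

1,816 units

EOQ = √(2DS/H) = √(2 × 44,390 × 182 / 4.9)
    = √(3,297,542.86) ≈ 1,815.91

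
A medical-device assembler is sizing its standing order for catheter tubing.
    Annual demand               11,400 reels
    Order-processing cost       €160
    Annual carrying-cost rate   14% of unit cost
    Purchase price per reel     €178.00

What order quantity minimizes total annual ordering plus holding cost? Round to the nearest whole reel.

Carrying cost H = €178 × 14% = €24.9200/reel/yr
Optimal lot size Q* = (2 × 11,400 × €160 / €24.92)^½ ≈ 382.61

383 reels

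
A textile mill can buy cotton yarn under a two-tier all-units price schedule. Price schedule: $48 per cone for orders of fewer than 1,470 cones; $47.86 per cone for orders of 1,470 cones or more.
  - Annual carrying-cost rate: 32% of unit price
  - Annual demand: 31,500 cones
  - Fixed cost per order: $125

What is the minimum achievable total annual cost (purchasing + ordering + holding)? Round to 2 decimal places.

H₁ = 32%×$48 = $15.3600;  H₂ = 32%×$47.86 = $15.3152
EOQ₁ = √(2×31,500×125/15.3600) = 716.03  (< 1,470, feasible at tier 1)
EOQ₂ = √(2×31,500×125/15.3152) = 717.07  (< 1,470 → use Q = 1,470 at tier-2 price)
TC(tier 1 (EOQ₁), Q≈716.0) = $1,522,998.18
TC(tier 2, Q≈1,470.0) = $1,521,525.24
Minimum at tier 2: $1,521,525.24

$1,521,525.24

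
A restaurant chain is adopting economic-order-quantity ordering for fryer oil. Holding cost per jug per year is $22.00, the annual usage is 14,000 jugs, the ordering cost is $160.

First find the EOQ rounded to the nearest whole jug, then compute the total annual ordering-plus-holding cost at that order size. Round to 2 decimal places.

2DS/H = 2·14,000·160/22 = 203,636.36
EOQ = √203,636.36 ≈ 451.26 → Q = 451 jugs
Orders/yr = 14,000/451 = 31.042; ordering cost = 31.042 × $160 = $4,966.74
Average inventory = 451/2 = 225.5; holding cost = 225.5 × $22 = $4,961.00
Total = $4,966.74 + $4,961.00 = $9,927.74

$9,927.74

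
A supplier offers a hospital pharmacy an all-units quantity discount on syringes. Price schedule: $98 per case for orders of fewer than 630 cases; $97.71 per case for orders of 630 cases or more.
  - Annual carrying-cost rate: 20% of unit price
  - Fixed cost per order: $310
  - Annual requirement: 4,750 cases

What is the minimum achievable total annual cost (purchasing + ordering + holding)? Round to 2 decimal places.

$472,615.53

H₁ = 20%×$98 = $19.6000;  H₂ = 20%×$97.71 = $19.5420
EOQ₁ = √(2×4,750×310/19.6000) = 387.63  (< 630, feasible at tier 1)
EOQ₂ = √(2×4,750×310/19.5420) = 388.20  (< 630 → use Q = 630 at tier-2 price)
TC(tier 1 (EOQ₁), Q≈387.6) = $473,097.50
TC(tier 2, Q≈630.0) = $472,615.53
Minimum at tier 2: $472,615.53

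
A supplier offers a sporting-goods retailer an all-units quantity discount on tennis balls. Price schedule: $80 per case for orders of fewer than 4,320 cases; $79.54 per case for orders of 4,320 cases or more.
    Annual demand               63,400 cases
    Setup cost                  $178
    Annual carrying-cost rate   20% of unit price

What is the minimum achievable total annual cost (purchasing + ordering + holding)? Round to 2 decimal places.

H₁ = 20%×$80 = $16.0000;  H₂ = 20%×$79.54 = $15.9080
EOQ₁ = √(2×63,400×178/16.0000) = 1,187.71  (< 4,320, feasible at tier 1)
EOQ₂ = √(2×63,400×178/15.9080) = 1,191.14  (< 4,320 → use Q = 4,320 at tier-2 price)
TC(tier 1 (EOQ₁), Q≈1,187.7) = $5,091,003.33
TC(tier 2, Q≈4,320.0) = $5,079,809.59
Minimum at tier 2: $5,079,809.59

$5,079,809.59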